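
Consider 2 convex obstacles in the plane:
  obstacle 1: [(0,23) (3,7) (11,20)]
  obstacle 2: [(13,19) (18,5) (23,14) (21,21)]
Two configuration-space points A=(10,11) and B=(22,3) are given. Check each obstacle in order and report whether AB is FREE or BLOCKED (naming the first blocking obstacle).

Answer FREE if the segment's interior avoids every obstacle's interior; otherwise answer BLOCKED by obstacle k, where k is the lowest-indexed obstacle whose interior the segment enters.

BLOCKED by obstacle 2

Obstacle 1 [(0,23) (3,7) (11,20)]:
  edge (0,23)–(3,7): clear
  edge (3,7)–(11,20): clear
  edge (11,20)–(0,23): clear
  midpoint (16,7) outside
  → clear
Obstacle 2 [(13,19) (18,5) (23,14) (21,21)]:
  edge (13,19)–(18,5): crosses AB
  edge (18,5)–(23,14): crosses AB
  edge (23,14)–(21,21): clear
  edge (21,21)–(13,19): clear
  → BLOCKED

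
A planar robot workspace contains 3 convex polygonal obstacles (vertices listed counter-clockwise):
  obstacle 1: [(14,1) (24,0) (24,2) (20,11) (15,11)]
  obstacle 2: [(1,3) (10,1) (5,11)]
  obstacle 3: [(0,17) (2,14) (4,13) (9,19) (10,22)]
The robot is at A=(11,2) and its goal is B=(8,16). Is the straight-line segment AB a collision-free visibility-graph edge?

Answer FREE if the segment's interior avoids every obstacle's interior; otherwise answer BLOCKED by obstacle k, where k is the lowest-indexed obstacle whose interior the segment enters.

Obstacle 1 [(14,1) (24,0) (24,2) (20,11) (15,11)]:
  edge (14,1)–(24,0): clear
  edge (24,0)–(24,2): clear
  edge (24,2)–(20,11): clear
  edge (20,11)–(15,11): clear
  edge (15,11)–(14,1): clear
  midpoint (19/2,9) outside
  → clear
Obstacle 2 [(1,3) (10,1) (5,11)]:
  edge (1,3)–(10,1): clear
  edge (10,1)–(5,11): clear
  edge (5,11)–(1,3): clear
  midpoint (19/2,9) outside
  → clear
Obstacle 3 [(0,17) (2,14) (4,13) (9,19) (10,22)]:
  edge (0,17)–(2,14): clear
  edge (2,14)–(4,13): clear
  edge (4,13)–(9,19): clear
  edge (9,19)–(10,22): clear
  edge (10,22)–(0,17): clear
  midpoint (19/2,9) outside
  → clear

FREE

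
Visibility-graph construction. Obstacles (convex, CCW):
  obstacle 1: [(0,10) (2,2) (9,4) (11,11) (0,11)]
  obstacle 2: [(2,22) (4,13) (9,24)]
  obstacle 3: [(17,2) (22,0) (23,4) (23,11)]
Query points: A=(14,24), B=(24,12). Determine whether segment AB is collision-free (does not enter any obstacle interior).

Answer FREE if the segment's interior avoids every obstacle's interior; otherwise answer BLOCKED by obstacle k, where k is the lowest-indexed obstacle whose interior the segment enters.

FREE

Obstacle 1 [(0,10) (2,2) (9,4) (11,11) (0,11)]:
  edge (0,10)–(2,2): clear
  edge (2,2)–(9,4): clear
  edge (9,4)–(11,11): clear
  edge (11,11)–(0,11): clear
  edge (0,11)–(0,10): clear
  midpoint (19,18) outside
  → clear
Obstacle 2 [(2,22) (4,13) (9,24)]:
  edge (2,22)–(4,13): clear
  edge (4,13)–(9,24): clear
  edge (9,24)–(2,22): clear
  midpoint (19,18) outside
  → clear
Obstacle 3 [(17,2) (22,0) (23,4) (23,11)]:
  edge (17,2)–(22,0): clear
  edge (22,0)–(23,4): clear
  edge (23,4)–(23,11): clear
  edge (23,11)–(17,2): clear
  midpoint (19,18) outside
  → clear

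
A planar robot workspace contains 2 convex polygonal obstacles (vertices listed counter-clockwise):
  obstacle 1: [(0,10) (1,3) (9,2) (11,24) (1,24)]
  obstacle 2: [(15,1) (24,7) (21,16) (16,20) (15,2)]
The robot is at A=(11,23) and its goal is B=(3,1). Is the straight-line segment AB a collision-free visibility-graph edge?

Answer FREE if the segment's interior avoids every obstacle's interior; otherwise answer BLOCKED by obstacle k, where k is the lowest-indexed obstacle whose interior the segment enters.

BLOCKED by obstacle 1

Obstacle 1 [(0,10) (1,3) (9,2) (11,24) (1,24)]:
  edge (0,10)–(1,3): clear
  edge (1,3)–(9,2): crosses AB
  edge (9,2)–(11,24): crosses AB
  edge (11,24)–(1,24): clear
  edge (1,24)–(0,10): clear
  → BLOCKED
Obstacle 2 [(15,1) (24,7) (21,16) (16,20) (15,2)]:
  edge (15,1)–(24,7): clear
  edge (24,7)–(21,16): clear
  edge (21,16)–(16,20): clear
  edge (16,20)–(15,2): clear
  edge (15,2)–(15,1): clear
  midpoint (7,12) outside
  → clear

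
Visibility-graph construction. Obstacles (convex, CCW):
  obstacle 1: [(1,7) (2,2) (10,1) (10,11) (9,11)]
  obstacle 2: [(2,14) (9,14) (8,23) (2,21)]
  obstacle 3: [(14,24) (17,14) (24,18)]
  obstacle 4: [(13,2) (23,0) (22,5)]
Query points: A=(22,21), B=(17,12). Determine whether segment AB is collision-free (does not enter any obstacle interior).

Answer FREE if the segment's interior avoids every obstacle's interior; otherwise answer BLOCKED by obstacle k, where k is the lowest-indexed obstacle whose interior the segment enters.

Obstacle 1 [(1,7) (2,2) (10,1) (10,11) (9,11)]:
  edge (1,7)–(2,2): clear
  edge (2,2)–(10,1): clear
  edge (10,1)–(10,11): clear
  edge (10,11)–(9,11): clear
  edge (9,11)–(1,7): clear
  midpoint (39/2,33/2) outside
  → clear
Obstacle 2 [(2,14) (9,14) (8,23) (2,21)]:
  edge (2,14)–(9,14): clear
  edge (9,14)–(8,23): clear
  edge (8,23)–(2,21): clear
  edge (2,21)–(2,14): clear
  midpoint (39/2,33/2) outside
  → clear
Obstacle 3 [(14,24) (17,14) (24,18)]:
  edge (14,24)–(17,14): clear
  edge (17,14)–(24,18): crosses AB
  edge (24,18)–(14,24): crosses AB
  → BLOCKED
Obstacle 4 [(13,2) (23,0) (22,5)]:
  edge (13,2)–(23,0): clear
  edge (23,0)–(22,5): clear
  edge (22,5)–(13,2): clear
  midpoint (39/2,33/2) outside
  → clear

BLOCKED by obstacle 3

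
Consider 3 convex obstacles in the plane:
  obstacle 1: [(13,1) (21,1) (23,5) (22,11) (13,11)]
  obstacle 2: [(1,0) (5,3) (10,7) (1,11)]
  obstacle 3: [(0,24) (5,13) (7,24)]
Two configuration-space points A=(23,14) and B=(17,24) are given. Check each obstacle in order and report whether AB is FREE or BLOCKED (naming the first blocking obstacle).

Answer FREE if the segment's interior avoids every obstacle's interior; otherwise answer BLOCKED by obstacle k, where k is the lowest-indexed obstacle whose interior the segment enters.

FREE

Obstacle 1 [(13,1) (21,1) (23,5) (22,11) (13,11)]:
  edge (13,1)–(21,1): clear
  edge (21,1)–(23,5): clear
  edge (23,5)–(22,11): clear
  edge (22,11)–(13,11): clear
  edge (13,11)–(13,1): clear
  midpoint (20,19) outside
  → clear
Obstacle 2 [(1,0) (5,3) (10,7) (1,11)]:
  edge (1,0)–(5,3): clear
  edge (5,3)–(10,7): clear
  edge (10,7)–(1,11): clear
  edge (1,11)–(1,0): clear
  midpoint (20,19) outside
  → clear
Obstacle 3 [(0,24) (5,13) (7,24)]:
  edge (0,24)–(5,13): clear
  edge (5,13)–(7,24): clear
  edge (7,24)–(0,24): clear
  midpoint (20,19) outside
  → clear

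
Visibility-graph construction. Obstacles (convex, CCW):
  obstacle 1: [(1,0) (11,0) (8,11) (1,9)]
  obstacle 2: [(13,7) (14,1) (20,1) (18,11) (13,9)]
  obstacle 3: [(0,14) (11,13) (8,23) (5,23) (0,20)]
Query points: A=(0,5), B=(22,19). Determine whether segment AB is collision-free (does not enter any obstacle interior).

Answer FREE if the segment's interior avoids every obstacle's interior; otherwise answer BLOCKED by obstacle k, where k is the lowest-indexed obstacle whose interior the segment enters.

Obstacle 1 [(1,0) (11,0) (8,11) (1,9)]:
  edge (1,0)–(11,0): clear
  edge (11,0)–(8,11): crosses AB
  edge (8,11)–(1,9): clear
  edge (1,9)–(1,0): crosses AB
  → BLOCKED
Obstacle 2 [(13,7) (14,1) (20,1) (18,11) (13,9)]:
  edge (13,7)–(14,1): clear
  edge (14,1)–(20,1): clear
  edge (20,1)–(18,11): clear
  edge (18,11)–(13,9): clear
  edge (13,9)–(13,7): clear
  midpoint (11,12) outside
  → clear
Obstacle 3 [(0,14) (11,13) (8,23) (5,23) (0,20)]:
  edge (0,14)–(11,13): clear
  edge (11,13)–(8,23): clear
  edge (8,23)–(5,23): clear
  edge (5,23)–(0,20): clear
  edge (0,20)–(0,14): clear
  midpoint (11,12) outside
  → clear

BLOCKED by obstacle 1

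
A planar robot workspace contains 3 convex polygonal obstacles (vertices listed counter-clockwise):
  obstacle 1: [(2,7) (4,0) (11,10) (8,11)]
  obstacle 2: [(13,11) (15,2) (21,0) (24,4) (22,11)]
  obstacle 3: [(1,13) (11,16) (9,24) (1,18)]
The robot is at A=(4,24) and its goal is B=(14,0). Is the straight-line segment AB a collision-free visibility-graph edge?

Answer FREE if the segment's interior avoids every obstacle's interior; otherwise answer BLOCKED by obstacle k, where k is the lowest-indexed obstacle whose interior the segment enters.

BLOCKED by obstacle 1

Obstacle 1 [(2,7) (4,0) (11,10) (8,11)]:
  edge (2,7)–(4,0): clear
  edge (4,0)–(11,10): crosses AB
  edge (11,10)–(8,11): crosses AB
  edge (8,11)–(2,7): clear
  → BLOCKED
Obstacle 2 [(13,11) (15,2) (21,0) (24,4) (22,11)]:
  edge (13,11)–(15,2): clear
  edge (15,2)–(21,0): clear
  edge (21,0)–(24,4): clear
  edge (24,4)–(22,11): clear
  edge (22,11)–(13,11): clear
  midpoint (9,12) outside
  → clear
Obstacle 3 [(1,13) (11,16) (9,24) (1,18)]:
  edge (1,13)–(11,16): crosses AB
  edge (11,16)–(9,24): clear
  edge (9,24)–(1,18): crosses AB
  edge (1,18)–(1,13): clear
  → BLOCKED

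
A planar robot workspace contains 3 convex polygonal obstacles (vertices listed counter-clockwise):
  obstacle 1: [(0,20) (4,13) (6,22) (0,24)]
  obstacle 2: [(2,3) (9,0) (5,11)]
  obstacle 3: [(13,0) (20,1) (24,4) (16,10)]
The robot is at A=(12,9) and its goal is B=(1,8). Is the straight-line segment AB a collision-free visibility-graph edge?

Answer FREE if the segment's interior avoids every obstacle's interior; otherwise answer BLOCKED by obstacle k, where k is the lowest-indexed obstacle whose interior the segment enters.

Obstacle 1 [(0,20) (4,13) (6,22) (0,24)]:
  edge (0,20)–(4,13): clear
  edge (4,13)–(6,22): clear
  edge (6,22)–(0,24): clear
  edge (0,24)–(0,20): clear
  midpoint (13/2,17/2) outside
  → clear
Obstacle 2 [(2,3) (9,0) (5,11)]:
  edge (2,3)–(9,0): clear
  edge (9,0)–(5,11): crosses AB
  edge (5,11)–(2,3): crosses AB
  → BLOCKED
Obstacle 3 [(13,0) (20,1) (24,4) (16,10)]:
  edge (13,0)–(20,1): clear
  edge (20,1)–(24,4): clear
  edge (24,4)–(16,10): clear
  edge (16,10)–(13,0): clear
  midpoint (13/2,17/2) outside
  → clear

BLOCKED by obstacle 2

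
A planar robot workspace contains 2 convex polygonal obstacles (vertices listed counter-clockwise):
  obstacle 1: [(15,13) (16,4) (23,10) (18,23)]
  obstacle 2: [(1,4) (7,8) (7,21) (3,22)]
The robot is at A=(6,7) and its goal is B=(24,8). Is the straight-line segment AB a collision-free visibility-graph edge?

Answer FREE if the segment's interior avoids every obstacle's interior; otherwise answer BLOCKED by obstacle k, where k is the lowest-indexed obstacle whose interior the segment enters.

BLOCKED by obstacle 1

Obstacle 1 [(15,13) (16,4) (23,10) (18,23)]:
  edge (15,13)–(16,4): crosses AB
  edge (16,4)–(23,10): crosses AB
  edge (23,10)–(18,23): clear
  edge (18,23)–(15,13): clear
  → BLOCKED
Obstacle 2 [(1,4) (7,8) (7,21) (3,22)]:
  edge (1,4)–(7,8): clear
  edge (7,8)–(7,21): clear
  edge (7,21)–(3,22): clear
  edge (3,22)–(1,4): clear
  midpoint (15,15/2) outside
  → clear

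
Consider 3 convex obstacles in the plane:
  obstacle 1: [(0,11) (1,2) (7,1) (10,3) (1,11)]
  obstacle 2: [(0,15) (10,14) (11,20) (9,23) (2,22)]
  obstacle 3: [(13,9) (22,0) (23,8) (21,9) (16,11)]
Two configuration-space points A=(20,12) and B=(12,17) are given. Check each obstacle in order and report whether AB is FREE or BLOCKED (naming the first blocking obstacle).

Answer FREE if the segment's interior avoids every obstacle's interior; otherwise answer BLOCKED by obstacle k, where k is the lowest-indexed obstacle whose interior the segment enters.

Obstacle 1 [(0,11) (1,2) (7,1) (10,3) (1,11)]:
  edge (0,11)–(1,2): clear
  edge (1,2)–(7,1): clear
  edge (7,1)–(10,3): clear
  edge (10,3)–(1,11): clear
  edge (1,11)–(0,11): clear
  midpoint (16,29/2) outside
  → clear
Obstacle 2 [(0,15) (10,14) (11,20) (9,23) (2,22)]:
  edge (0,15)–(10,14): clear
  edge (10,14)–(11,20): clear
  edge (11,20)–(9,23): clear
  edge (9,23)–(2,22): clear
  edge (2,22)–(0,15): clear
  midpoint (16,29/2) outside
  → clear
Obstacle 3 [(13,9) (22,0) (23,8) (21,9) (16,11)]:
  edge (13,9)–(22,0): clear
  edge (22,0)–(23,8): clear
  edge (23,8)–(21,9): clear
  edge (21,9)–(16,11): clear
  edge (16,11)–(13,9): clear
  midpoint (16,29/2) outside
  → clear

FREE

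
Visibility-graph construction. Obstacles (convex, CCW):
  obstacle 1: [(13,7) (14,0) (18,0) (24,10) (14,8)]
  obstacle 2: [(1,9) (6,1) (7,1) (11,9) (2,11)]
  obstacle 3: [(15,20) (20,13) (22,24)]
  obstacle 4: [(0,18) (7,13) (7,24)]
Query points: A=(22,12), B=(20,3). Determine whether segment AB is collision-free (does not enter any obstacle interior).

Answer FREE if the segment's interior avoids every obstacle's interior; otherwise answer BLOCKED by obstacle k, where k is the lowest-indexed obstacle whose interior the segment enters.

Obstacle 1 [(13,7) (14,0) (18,0) (24,10) (14,8)]:
  edge (13,7)–(14,0): clear
  edge (14,0)–(18,0): clear
  edge (18,0)–(24,10): crosses AB
  edge (24,10)–(14,8): crosses AB
  edge (14,8)–(13,7): clear
  → BLOCKED
Obstacle 2 [(1,9) (6,1) (7,1) (11,9) (2,11)]:
  edge (1,9)–(6,1): clear
  edge (6,1)–(7,1): clear
  edge (7,1)–(11,9): clear
  edge (11,9)–(2,11): clear
  edge (2,11)–(1,9): clear
  midpoint (21,15/2) outside
  → clear
Obstacle 3 [(15,20) (20,13) (22,24)]:
  edge (15,20)–(20,13): clear
  edge (20,13)–(22,24): clear
  edge (22,24)–(15,20): clear
  midpoint (21,15/2) outside
  → clear
Obstacle 4 [(0,18) (7,13) (7,24)]:
  edge (0,18)–(7,13): clear
  edge (7,13)–(7,24): clear
  edge (7,24)–(0,18): clear
  midpoint (21,15/2) outside
  → clear

BLOCKED by obstacle 1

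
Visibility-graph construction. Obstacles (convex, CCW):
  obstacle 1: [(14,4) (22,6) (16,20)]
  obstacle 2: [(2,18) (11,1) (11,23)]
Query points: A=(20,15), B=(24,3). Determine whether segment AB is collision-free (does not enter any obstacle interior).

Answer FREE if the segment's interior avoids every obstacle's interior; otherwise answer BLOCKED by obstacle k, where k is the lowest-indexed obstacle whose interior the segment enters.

Obstacle 1 [(14,4) (22,6) (16,20)]:
  edge (14,4)–(22,6): clear
  edge (22,6)–(16,20): clear
  edge (16,20)–(14,4): clear
  midpoint (22,9) outside
  → clear
Obstacle 2 [(2,18) (11,1) (11,23)]:
  edge (2,18)–(11,1): clear
  edge (11,1)–(11,23): clear
  edge (11,23)–(2,18): clear
  midpoint (22,9) outside
  → clear

FREE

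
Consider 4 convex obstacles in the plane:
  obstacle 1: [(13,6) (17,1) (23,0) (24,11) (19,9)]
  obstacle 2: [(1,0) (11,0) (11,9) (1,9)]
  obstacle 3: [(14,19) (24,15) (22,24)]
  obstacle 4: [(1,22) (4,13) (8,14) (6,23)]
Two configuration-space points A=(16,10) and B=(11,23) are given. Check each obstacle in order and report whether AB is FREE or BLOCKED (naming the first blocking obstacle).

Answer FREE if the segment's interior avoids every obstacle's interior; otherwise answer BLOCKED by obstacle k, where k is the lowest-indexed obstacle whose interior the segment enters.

Obstacle 1 [(13,6) (17,1) (23,0) (24,11) (19,9)]:
  edge (13,6)–(17,1): clear
  edge (17,1)–(23,0): clear
  edge (23,0)–(24,11): clear
  edge (24,11)–(19,9): clear
  edge (19,9)–(13,6): clear
  midpoint (27/2,33/2) outside
  → clear
Obstacle 2 [(1,0) (11,0) (11,9) (1,9)]:
  edge (1,0)–(11,0): clear
  edge (11,0)–(11,9): clear
  edge (11,9)–(1,9): clear
  edge (1,9)–(1,0): clear
  midpoint (27/2,33/2) outside
  → clear
Obstacle 3 [(14,19) (24,15) (22,24)]:
  edge (14,19)–(24,15): clear
  edge (24,15)–(22,24): clear
  edge (22,24)–(14,19): clear
  midpoint (27/2,33/2) outside
  → clear
Obstacle 4 [(1,22) (4,13) (8,14) (6,23)]:
  edge (1,22)–(4,13): clear
  edge (4,13)–(8,14): clear
  edge (8,14)–(6,23): clear
  edge (6,23)–(1,22): clear
  midpoint (27/2,33/2) outside
  → clear

FREE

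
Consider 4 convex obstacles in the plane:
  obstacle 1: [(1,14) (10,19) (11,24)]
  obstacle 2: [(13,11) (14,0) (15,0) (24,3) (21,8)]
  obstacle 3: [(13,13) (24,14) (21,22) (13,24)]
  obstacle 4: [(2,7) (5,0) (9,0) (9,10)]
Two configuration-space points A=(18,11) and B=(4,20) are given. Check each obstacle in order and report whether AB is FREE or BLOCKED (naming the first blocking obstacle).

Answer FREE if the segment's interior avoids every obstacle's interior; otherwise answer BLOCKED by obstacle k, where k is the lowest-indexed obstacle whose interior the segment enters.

Obstacle 1 [(1,14) (10,19) (11,24)]:
  edge (1,14)–(10,19): crosses AB
  edge (10,19)–(11,24): clear
  edge (11,24)–(1,14): crosses AB
  → BLOCKED
Obstacle 2 [(13,11) (14,0) (15,0) (24,3) (21,8)]:
  edge (13,11)–(14,0): clear
  edge (14,0)–(15,0): clear
  edge (15,0)–(24,3): clear
  edge (24,3)–(21,8): clear
  edge (21,8)–(13,11): clear
  midpoint (11,31/2) outside
  → clear
Obstacle 3 [(13,13) (24,14) (21,22) (13,24)]:
  edge (13,13)–(24,14): crosses AB
  edge (24,14)–(21,22): clear
  edge (21,22)–(13,24): clear
  edge (13,24)–(13,13): crosses AB
  → BLOCKED
Obstacle 4 [(2,7) (5,0) (9,0) (9,10)]:
  edge (2,7)–(5,0): clear
  edge (5,0)–(9,0): clear
  edge (9,0)–(9,10): clear
  edge (9,10)–(2,7): clear
  midpoint (11,31/2) outside
  → clear

BLOCKED by obstacle 1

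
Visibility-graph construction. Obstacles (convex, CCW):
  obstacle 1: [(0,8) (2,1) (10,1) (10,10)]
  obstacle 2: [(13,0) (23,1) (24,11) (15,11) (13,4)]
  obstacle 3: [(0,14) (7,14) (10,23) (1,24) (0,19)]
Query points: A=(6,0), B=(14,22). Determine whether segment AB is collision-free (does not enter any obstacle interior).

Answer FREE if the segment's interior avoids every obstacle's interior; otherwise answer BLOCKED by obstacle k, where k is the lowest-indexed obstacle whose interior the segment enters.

BLOCKED by obstacle 1

Obstacle 1 [(0,8) (2,1) (10,1) (10,10)]:
  edge (0,8)–(2,1): clear
  edge (2,1)–(10,1): crosses AB
  edge (10,1)–(10,10): clear
  edge (10,10)–(0,8): crosses AB
  → BLOCKED
Obstacle 2 [(13,0) (23,1) (24,11) (15,11) (13,4)]:
  edge (13,0)–(23,1): clear
  edge (23,1)–(24,11): clear
  edge (24,11)–(15,11): clear
  edge (15,11)–(13,4): clear
  edge (13,4)–(13,0): clear
  midpoint (10,11) outside
  → clear
Obstacle 3 [(0,14) (7,14) (10,23) (1,24) (0,19)]:
  edge (0,14)–(7,14): clear
  edge (7,14)–(10,23): clear
  edge (10,23)–(1,24): clear
  edge (1,24)–(0,19): clear
  edge (0,19)–(0,14): clear
  midpoint (10,11) outside
  → clear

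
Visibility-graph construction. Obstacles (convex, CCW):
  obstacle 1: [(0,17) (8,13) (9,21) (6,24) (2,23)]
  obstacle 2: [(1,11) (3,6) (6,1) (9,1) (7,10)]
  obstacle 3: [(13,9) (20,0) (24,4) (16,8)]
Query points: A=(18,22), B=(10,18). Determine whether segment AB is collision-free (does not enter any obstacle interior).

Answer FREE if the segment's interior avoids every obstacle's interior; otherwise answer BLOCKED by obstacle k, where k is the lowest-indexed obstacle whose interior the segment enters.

Obstacle 1 [(0,17) (8,13) (9,21) (6,24) (2,23)]:
  edge (0,17)–(8,13): clear
  edge (8,13)–(9,21): clear
  edge (9,21)–(6,24): clear
  edge (6,24)–(2,23): clear
  edge (2,23)–(0,17): clear
  midpoint (14,20) outside
  → clear
Obstacle 2 [(1,11) (3,6) (6,1) (9,1) (7,10)]:
  edge (1,11)–(3,6): clear
  edge (3,6)–(6,1): clear
  edge (6,1)–(9,1): clear
  edge (9,1)–(7,10): clear
  edge (7,10)–(1,11): clear
  midpoint (14,20) outside
  → clear
Obstacle 3 [(13,9) (20,0) (24,4) (16,8)]:
  edge (13,9)–(20,0): clear
  edge (20,0)–(24,4): clear
  edge (24,4)–(16,8): clear
  edge (16,8)–(13,9): clear
  midpoint (14,20) outside
  → clear

FREE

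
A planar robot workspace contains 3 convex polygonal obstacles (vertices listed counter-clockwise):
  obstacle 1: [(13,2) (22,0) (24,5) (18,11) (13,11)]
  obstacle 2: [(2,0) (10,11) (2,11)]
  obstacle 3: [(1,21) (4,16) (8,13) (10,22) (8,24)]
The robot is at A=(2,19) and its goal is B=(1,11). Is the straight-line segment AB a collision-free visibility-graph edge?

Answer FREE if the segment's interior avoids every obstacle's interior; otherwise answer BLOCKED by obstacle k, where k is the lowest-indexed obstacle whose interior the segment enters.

FREE

Obstacle 1 [(13,2) (22,0) (24,5) (18,11) (13,11)]:
  edge (13,2)–(22,0): clear
  edge (22,0)–(24,5): clear
  edge (24,5)–(18,11): clear
  edge (18,11)–(13,11): clear
  edge (13,11)–(13,2): clear
  midpoint (3/2,15) outside
  → clear
Obstacle 2 [(2,0) (10,11) (2,11)]:
  edge (2,0)–(10,11): clear
  edge (10,11)–(2,11): clear
  edge (2,11)–(2,0): clear
  midpoint (3/2,15) outside
  → clear
Obstacle 3 [(1,21) (4,16) (8,13) (10,22) (8,24)]:
  edge (1,21)–(4,16): clear
  edge (4,16)–(8,13): clear
  edge (8,13)–(10,22): clear
  edge (10,22)–(8,24): clear
  edge (8,24)–(1,21): clear
  midpoint (3/2,15) outside
  → clear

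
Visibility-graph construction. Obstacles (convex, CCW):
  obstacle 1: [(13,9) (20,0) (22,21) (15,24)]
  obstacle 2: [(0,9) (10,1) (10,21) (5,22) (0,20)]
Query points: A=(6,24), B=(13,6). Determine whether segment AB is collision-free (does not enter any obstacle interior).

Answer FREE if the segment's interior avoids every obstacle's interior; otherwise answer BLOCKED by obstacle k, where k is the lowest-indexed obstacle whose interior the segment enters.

BLOCKED by obstacle 2

Obstacle 1 [(13,9) (20,0) (22,21) (15,24)]:
  edge (13,9)–(20,0): clear
  edge (20,0)–(22,21): clear
  edge (22,21)–(15,24): clear
  edge (15,24)–(13,9): clear
  midpoint (19/2,15) outside
  → clear
Obstacle 2 [(0,9) (10,1) (10,21) (5,22) (0,20)]:
  edge (0,9)–(10,1): clear
  edge (10,1)–(10,21): crosses AB
  edge (10,21)–(5,22): crosses AB
  edge (5,22)–(0,20): clear
  edge (0,20)–(0,9): clear
  → BLOCKED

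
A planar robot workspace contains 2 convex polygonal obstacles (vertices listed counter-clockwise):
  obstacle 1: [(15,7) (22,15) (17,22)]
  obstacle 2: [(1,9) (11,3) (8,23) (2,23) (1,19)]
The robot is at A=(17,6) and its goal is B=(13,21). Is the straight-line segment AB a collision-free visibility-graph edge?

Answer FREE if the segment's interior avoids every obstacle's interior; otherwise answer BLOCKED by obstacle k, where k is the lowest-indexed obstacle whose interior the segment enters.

Obstacle 1 [(15,7) (22,15) (17,22)]:
  edge (15,7)–(22,15): crosses AB
  edge (22,15)–(17,22): clear
  edge (17,22)–(15,7): crosses AB
  → BLOCKED
Obstacle 2 [(1,9) (11,3) (8,23) (2,23) (1,19)]:
  edge (1,9)–(11,3): clear
  edge (11,3)–(8,23): clear
  edge (8,23)–(2,23): clear
  edge (2,23)–(1,19): clear
  edge (1,19)–(1,9): clear
  midpoint (15,27/2) outside
  → clear

BLOCKED by obstacle 1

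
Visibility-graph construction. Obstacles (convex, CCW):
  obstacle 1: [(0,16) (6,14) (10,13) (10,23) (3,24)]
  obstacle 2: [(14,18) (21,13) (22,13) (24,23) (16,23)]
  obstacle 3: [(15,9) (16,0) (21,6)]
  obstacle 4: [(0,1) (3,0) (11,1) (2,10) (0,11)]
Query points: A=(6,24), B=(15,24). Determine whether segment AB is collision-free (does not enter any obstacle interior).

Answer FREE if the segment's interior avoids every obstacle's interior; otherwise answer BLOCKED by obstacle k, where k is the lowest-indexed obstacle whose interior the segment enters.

FREE

Obstacle 1 [(0,16) (6,14) (10,13) (10,23) (3,24)]:
  edge (0,16)–(6,14): clear
  edge (6,14)–(10,13): clear
  edge (10,13)–(10,23): clear
  edge (10,23)–(3,24): clear
  edge (3,24)–(0,16): clear
  midpoint (21/2,24) outside
  → clear
Obstacle 2 [(14,18) (21,13) (22,13) (24,23) (16,23)]:
  edge (14,18)–(21,13): clear
  edge (21,13)–(22,13): clear
  edge (22,13)–(24,23): clear
  edge (24,23)–(16,23): clear
  edge (16,23)–(14,18): clear
  midpoint (21/2,24) outside
  → clear
Obstacle 3 [(15,9) (16,0) (21,6)]:
  edge (15,9)–(16,0): clear
  edge (16,0)–(21,6): clear
  edge (21,6)–(15,9): clear
  midpoint (21/2,24) outside
  → clear
Obstacle 4 [(0,1) (3,0) (11,1) (2,10) (0,11)]:
  edge (0,1)–(3,0): clear
  edge (3,0)–(11,1): clear
  edge (11,1)–(2,10): clear
  edge (2,10)–(0,11): clear
  edge (0,11)–(0,1): clear
  midpoint (21/2,24) outside
  → clear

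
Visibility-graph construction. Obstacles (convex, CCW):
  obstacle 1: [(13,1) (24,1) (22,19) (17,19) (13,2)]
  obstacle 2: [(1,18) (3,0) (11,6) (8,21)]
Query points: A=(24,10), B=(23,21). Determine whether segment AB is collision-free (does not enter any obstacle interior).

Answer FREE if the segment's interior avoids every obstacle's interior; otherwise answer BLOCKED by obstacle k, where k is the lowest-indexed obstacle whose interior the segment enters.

Obstacle 1 [(13,1) (24,1) (22,19) (17,19) (13,2)]:
  edge (13,1)–(24,1): clear
  edge (24,1)–(22,19): clear
  edge (22,19)–(17,19): clear
  edge (17,19)–(13,2): clear
  edge (13,2)–(13,1): clear
  midpoint (47/2,31/2) outside
  → clear
Obstacle 2 [(1,18) (3,0) (11,6) (8,21)]:
  edge (1,18)–(3,0): clear
  edge (3,0)–(11,6): clear
  edge (11,6)–(8,21): clear
  edge (8,21)–(1,18): clear
  midpoint (47/2,31/2) outside
  → clear

FREE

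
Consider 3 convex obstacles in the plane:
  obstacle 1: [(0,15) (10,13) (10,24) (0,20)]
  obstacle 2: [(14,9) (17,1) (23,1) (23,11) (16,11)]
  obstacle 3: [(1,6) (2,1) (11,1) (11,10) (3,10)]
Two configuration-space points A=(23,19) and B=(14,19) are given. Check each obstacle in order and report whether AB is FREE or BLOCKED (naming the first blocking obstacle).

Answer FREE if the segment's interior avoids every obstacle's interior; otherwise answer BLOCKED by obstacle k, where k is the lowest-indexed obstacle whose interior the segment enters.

FREE

Obstacle 1 [(0,15) (10,13) (10,24) (0,20)]:
  edge (0,15)–(10,13): clear
  edge (10,13)–(10,24): clear
  edge (10,24)–(0,20): clear
  edge (0,20)–(0,15): clear
  midpoint (37/2,19) outside
  → clear
Obstacle 2 [(14,9) (17,1) (23,1) (23,11) (16,11)]:
  edge (14,9)–(17,1): clear
  edge (17,1)–(23,1): clear
  edge (23,1)–(23,11): clear
  edge (23,11)–(16,11): clear
  edge (16,11)–(14,9): clear
  midpoint (37/2,19) outside
  → clear
Obstacle 3 [(1,6) (2,1) (11,1) (11,10) (3,10)]:
  edge (1,6)–(2,1): clear
  edge (2,1)–(11,1): clear
  edge (11,1)–(11,10): clear
  edge (11,10)–(3,10): clear
  edge (3,10)–(1,6): clear
  midpoint (37/2,19) outside
  → clear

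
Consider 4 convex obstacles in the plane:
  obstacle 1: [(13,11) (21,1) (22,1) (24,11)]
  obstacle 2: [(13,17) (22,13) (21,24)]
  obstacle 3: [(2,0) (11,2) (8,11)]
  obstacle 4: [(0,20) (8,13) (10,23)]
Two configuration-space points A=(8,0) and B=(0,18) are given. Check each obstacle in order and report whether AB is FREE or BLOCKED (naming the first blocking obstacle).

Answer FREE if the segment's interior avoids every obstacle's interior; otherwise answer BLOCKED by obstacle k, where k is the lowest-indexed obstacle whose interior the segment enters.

BLOCKED by obstacle 3

Obstacle 1 [(13,11) (21,1) (22,1) (24,11)]:
  edge (13,11)–(21,1): clear
  edge (21,1)–(22,1): clear
  edge (22,1)–(24,11): clear
  edge (24,11)–(13,11): clear
  midpoint (4,9) outside
  → clear
Obstacle 2 [(13,17) (22,13) (21,24)]:
  edge (13,17)–(22,13): clear
  edge (22,13)–(21,24): clear
  edge (21,24)–(13,17): clear
  midpoint (4,9) outside
  → clear
Obstacle 3 [(2,0) (11,2) (8,11)]:
  edge (2,0)–(11,2): crosses AB
  edge (11,2)–(8,11): clear
  edge (8,11)–(2,0): crosses AB
  → BLOCKED
Obstacle 4 [(0,20) (8,13) (10,23)]:
  edge (0,20)–(8,13): clear
  edge (8,13)–(10,23): clear
  edge (10,23)–(0,20): clear
  midpoint (4,9) outside
  → clear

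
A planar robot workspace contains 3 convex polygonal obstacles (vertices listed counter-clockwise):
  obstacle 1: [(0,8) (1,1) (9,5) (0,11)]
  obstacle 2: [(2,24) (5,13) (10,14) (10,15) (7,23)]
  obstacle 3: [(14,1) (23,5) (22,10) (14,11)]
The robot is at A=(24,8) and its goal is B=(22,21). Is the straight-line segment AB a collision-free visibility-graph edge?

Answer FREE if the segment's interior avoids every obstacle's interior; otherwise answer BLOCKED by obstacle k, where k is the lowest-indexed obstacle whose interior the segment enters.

Obstacle 1 [(0,8) (1,1) (9,5) (0,11)]:
  edge (0,8)–(1,1): clear
  edge (1,1)–(9,5): clear
  edge (9,5)–(0,11): clear
  edge (0,11)–(0,8): clear
  midpoint (23,29/2) outside
  → clear
Obstacle 2 [(2,24) (5,13) (10,14) (10,15) (7,23)]:
  edge (2,24)–(5,13): clear
  edge (5,13)–(10,14): clear
  edge (10,14)–(10,15): clear
  edge (10,15)–(7,23): clear
  edge (7,23)–(2,24): clear
  midpoint (23,29/2) outside
  → clear
Obstacle 3 [(14,1) (23,5) (22,10) (14,11)]:
  edge (14,1)–(23,5): clear
  edge (23,5)–(22,10): clear
  edge (22,10)–(14,11): clear
  edge (14,11)–(14,1): clear
  midpoint (23,29/2) outside
  → clear

FREE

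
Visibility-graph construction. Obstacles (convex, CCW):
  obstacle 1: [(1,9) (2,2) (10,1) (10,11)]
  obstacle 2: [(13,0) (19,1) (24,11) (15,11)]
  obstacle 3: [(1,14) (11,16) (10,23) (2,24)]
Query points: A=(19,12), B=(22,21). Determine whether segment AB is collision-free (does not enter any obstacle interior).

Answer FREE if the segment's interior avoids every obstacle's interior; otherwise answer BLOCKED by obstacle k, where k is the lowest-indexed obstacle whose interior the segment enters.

Obstacle 1 [(1,9) (2,2) (10,1) (10,11)]:
  edge (1,9)–(2,2): clear
  edge (2,2)–(10,1): clear
  edge (10,1)–(10,11): clear
  edge (10,11)–(1,9): clear
  midpoint (41/2,33/2) outside
  → clear
Obstacle 2 [(13,0) (19,1) (24,11) (15,11)]:
  edge (13,0)–(19,1): clear
  edge (19,1)–(24,11): clear
  edge (24,11)–(15,11): clear
  edge (15,11)–(13,0): clear
  midpoint (41/2,33/2) outside
  → clear
Obstacle 3 [(1,14) (11,16) (10,23) (2,24)]:
  edge (1,14)–(11,16): clear
  edge (11,16)–(10,23): clear
  edge (10,23)–(2,24): clear
  edge (2,24)–(1,14): clear
  midpoint (41/2,33/2) outside
  → clear

FREE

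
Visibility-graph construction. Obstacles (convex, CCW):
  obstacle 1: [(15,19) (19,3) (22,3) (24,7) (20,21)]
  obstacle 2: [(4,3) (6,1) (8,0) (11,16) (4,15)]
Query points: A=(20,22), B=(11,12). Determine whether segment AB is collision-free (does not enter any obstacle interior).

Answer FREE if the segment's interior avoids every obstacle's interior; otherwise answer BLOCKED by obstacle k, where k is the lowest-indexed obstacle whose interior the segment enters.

BLOCKED by obstacle 1

Obstacle 1 [(15,19) (19,3) (22,3) (24,7) (20,21)]:
  edge (15,19)–(19,3): crosses AB
  edge (19,3)–(22,3): clear
  edge (22,3)–(24,7): clear
  edge (24,7)–(20,21): clear
  edge (20,21)–(15,19): crosses AB
  → BLOCKED
Obstacle 2 [(4,3) (6,1) (8,0) (11,16) (4,15)]:
  edge (4,3)–(6,1): clear
  edge (6,1)–(8,0): clear
  edge (8,0)–(11,16): clear
  edge (11,16)–(4,15): clear
  edge (4,15)–(4,3): clear
  midpoint (31/2,17) outside
  → clear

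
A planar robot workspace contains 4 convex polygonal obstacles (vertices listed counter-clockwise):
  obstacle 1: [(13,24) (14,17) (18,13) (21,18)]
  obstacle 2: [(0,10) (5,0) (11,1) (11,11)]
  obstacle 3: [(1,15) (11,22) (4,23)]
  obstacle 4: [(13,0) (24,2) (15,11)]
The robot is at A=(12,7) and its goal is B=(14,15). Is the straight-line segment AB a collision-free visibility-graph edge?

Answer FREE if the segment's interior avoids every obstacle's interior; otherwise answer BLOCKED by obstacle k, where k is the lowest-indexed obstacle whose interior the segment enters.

Obstacle 1 [(13,24) (14,17) (18,13) (21,18)]:
  edge (13,24)–(14,17): clear
  edge (14,17)–(18,13): clear
  edge (18,13)–(21,18): clear
  edge (21,18)–(13,24): clear
  midpoint (13,11) outside
  → clear
Obstacle 2 [(0,10) (5,0) (11,1) (11,11)]:
  edge (0,10)–(5,0): clear
  edge (5,0)–(11,1): clear
  edge (11,1)–(11,11): clear
  edge (11,11)–(0,10): clear
  midpoint (13,11) outside
  → clear
Obstacle 3 [(1,15) (11,22) (4,23)]:
  edge (1,15)–(11,22): clear
  edge (11,22)–(4,23): clear
  edge (4,23)–(1,15): clear
  midpoint (13,11) outside
  → clear
Obstacle 4 [(13,0) (24,2) (15,11)]:
  edge (13,0)–(24,2): clear
  edge (24,2)–(15,11): clear
  edge (15,11)–(13,0): clear
  midpoint (13,11) outside
  → clear

FREE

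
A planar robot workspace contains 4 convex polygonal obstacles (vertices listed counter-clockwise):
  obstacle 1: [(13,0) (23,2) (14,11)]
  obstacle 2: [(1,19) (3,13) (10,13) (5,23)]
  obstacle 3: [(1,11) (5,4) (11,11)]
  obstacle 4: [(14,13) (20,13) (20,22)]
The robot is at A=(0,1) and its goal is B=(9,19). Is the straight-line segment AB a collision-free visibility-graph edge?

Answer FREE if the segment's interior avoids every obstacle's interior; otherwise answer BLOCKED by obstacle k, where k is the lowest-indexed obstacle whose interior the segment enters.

Obstacle 1 [(13,0) (23,2) (14,11)]:
  edge (13,0)–(23,2): clear
  edge (23,2)–(14,11): clear
  edge (14,11)–(13,0): clear
  midpoint (9/2,10) outside
  → clear
Obstacle 2 [(1,19) (3,13) (10,13) (5,23)]:
  edge (1,19)–(3,13): clear
  edge (3,13)–(10,13): crosses AB
  edge (10,13)–(5,23): crosses AB
  edge (5,23)–(1,19): clear
  → BLOCKED
Obstacle 3 [(1,11) (5,4) (11,11)]:
  edge (1,11)–(5,4): crosses AB
  edge (5,4)–(11,11): clear
  edge (11,11)–(1,11): crosses AB
  → BLOCKED
Obstacle 4 [(14,13) (20,13) (20,22)]:
  edge (14,13)–(20,13): clear
  edge (20,13)–(20,22): clear
  edge (20,22)–(14,13): clear
  midpoint (9/2,10) outside
  → clear

BLOCKED by obstacle 2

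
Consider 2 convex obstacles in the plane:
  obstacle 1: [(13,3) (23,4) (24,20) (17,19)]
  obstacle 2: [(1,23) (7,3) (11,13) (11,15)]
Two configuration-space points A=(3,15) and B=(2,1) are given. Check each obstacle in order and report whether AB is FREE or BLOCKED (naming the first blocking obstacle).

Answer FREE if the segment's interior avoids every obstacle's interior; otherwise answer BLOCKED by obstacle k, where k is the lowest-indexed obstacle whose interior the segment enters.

FREE

Obstacle 1 [(13,3) (23,4) (24,20) (17,19)]:
  edge (13,3)–(23,4): clear
  edge (23,4)–(24,20): clear
  edge (24,20)–(17,19): clear
  edge (17,19)–(13,3): clear
  midpoint (5/2,8) outside
  → clear
Obstacle 2 [(1,23) (7,3) (11,13) (11,15)]:
  edge (1,23)–(7,3): clear
  edge (7,3)–(11,13): clear
  edge (11,13)–(11,15): clear
  edge (11,15)–(1,23): clear
  midpoint (5/2,8) outside
  → clear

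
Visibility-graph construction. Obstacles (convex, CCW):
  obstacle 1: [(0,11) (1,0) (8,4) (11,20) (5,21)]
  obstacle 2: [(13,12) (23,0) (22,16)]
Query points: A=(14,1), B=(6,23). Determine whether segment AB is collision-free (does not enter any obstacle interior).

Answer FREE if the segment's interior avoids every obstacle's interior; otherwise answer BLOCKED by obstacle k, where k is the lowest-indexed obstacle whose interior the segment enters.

BLOCKED by obstacle 1

Obstacle 1 [(0,11) (1,0) (8,4) (11,20) (5,21)]:
  edge (0,11)–(1,0): clear
  edge (1,0)–(8,4): clear
  edge (8,4)–(11,20): crosses AB
  edge (11,20)–(5,21): crosses AB
  edge (5,21)–(0,11): clear
  → BLOCKED
Obstacle 2 [(13,12) (23,0) (22,16)]:
  edge (13,12)–(23,0): clear
  edge (23,0)–(22,16): clear
  edge (22,16)–(13,12): clear
  midpoint (10,12) outside
  → clear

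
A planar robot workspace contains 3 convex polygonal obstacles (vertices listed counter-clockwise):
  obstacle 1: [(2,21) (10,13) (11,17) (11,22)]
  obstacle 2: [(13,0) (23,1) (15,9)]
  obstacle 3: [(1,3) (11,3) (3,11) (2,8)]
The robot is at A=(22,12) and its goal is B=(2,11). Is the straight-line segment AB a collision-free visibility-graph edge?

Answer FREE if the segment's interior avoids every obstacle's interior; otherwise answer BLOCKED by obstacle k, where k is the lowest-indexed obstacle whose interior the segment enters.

Obstacle 1 [(2,21) (10,13) (11,17) (11,22)]:
  edge (2,21)–(10,13): clear
  edge (10,13)–(11,17): clear
  edge (11,17)–(11,22): clear
  edge (11,22)–(2,21): clear
  midpoint (12,23/2) outside
  → clear
Obstacle 2 [(13,0) (23,1) (15,9)]:
  edge (13,0)–(23,1): clear
  edge (23,1)–(15,9): clear
  edge (15,9)–(13,0): clear
  midpoint (12,23/2) outside
  → clear
Obstacle 3 [(1,3) (11,3) (3,11) (2,8)]:
  edge (1,3)–(11,3): clear
  edge (11,3)–(3,11): clear
  edge (3,11)–(2,8): clear
  edge (2,8)–(1,3): clear
  midpoint (12,23/2) outside
  → clear

FREE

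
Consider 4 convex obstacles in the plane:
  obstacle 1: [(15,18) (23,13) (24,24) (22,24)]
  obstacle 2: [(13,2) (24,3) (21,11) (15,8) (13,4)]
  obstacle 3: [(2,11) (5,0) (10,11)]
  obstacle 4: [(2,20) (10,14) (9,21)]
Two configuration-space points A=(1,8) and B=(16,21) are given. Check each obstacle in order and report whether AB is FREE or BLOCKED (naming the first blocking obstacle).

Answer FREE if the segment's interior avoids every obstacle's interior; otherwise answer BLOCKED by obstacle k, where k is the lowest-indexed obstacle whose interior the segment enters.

BLOCKED by obstacle 3

Obstacle 1 [(15,18) (23,13) (24,24) (22,24)]:
  edge (15,18)–(23,13): clear
  edge (23,13)–(24,24): clear
  edge (24,24)–(22,24): clear
  edge (22,24)–(15,18): clear
  midpoint (17/2,29/2) outside
  → clear
Obstacle 2 [(13,2) (24,3) (21,11) (15,8) (13,4)]:
  edge (13,2)–(24,3): clear
  edge (24,3)–(21,11): clear
  edge (21,11)–(15,8): clear
  edge (15,8)–(13,4): clear
  edge (13,4)–(13,2): clear
  midpoint (17/2,29/2) outside
  → clear
Obstacle 3 [(2,11) (5,0) (10,11)]:
  edge (2,11)–(5,0): crosses AB
  edge (5,0)–(10,11): clear
  edge (10,11)–(2,11): crosses AB
  → BLOCKED
Obstacle 4 [(2,20) (10,14) (9,21)]:
  edge (2,20)–(10,14): crosses AB
  edge (10,14)–(9,21): crosses AB
  edge (9,21)–(2,20): clear
  → BLOCKED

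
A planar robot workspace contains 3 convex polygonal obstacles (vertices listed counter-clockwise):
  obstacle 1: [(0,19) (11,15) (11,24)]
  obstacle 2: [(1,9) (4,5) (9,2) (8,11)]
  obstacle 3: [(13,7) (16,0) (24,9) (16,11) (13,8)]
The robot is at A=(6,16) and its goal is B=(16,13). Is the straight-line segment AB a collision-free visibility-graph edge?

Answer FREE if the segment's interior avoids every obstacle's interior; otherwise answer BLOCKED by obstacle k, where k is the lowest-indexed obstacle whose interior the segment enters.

FREE

Obstacle 1 [(0,19) (11,15) (11,24)]:
  edge (0,19)–(11,15): clear
  edge (11,15)–(11,24): clear
  edge (11,24)–(0,19): clear
  midpoint (11,29/2) outside
  → clear
Obstacle 2 [(1,9) (4,5) (9,2) (8,11)]:
  edge (1,9)–(4,5): clear
  edge (4,5)–(9,2): clear
  edge (9,2)–(8,11): clear
  edge (8,11)–(1,9): clear
  midpoint (11,29/2) outside
  → clear
Obstacle 3 [(13,7) (16,0) (24,9) (16,11) (13,8)]:
  edge (13,7)–(16,0): clear
  edge (16,0)–(24,9): clear
  edge (24,9)–(16,11): clear
  edge (16,11)–(13,8): clear
  edge (13,8)–(13,7): clear
  midpoint (11,29/2) outside
  → clear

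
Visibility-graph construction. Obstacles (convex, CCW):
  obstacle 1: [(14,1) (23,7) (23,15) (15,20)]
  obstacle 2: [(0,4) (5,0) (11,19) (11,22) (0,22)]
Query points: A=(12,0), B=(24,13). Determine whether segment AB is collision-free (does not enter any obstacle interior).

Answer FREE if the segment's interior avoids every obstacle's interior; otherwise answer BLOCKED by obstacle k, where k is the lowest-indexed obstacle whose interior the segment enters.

Obstacle 1 [(14,1) (23,7) (23,15) (15,20)]:
  edge (14,1)–(23,7): clear
  edge (23,7)–(23,15): crosses AB
  edge (23,15)–(15,20): clear
  edge (15,20)–(14,1): crosses AB
  → BLOCKED
Obstacle 2 [(0,4) (5,0) (11,19) (11,22) (0,22)]:
  edge (0,4)–(5,0): clear
  edge (5,0)–(11,19): clear
  edge (11,19)–(11,22): clear
  edge (11,22)–(0,22): clear
  edge (0,22)–(0,4): clear
  midpoint (18,13/2) outside
  → clear

BLOCKED by obstacle 1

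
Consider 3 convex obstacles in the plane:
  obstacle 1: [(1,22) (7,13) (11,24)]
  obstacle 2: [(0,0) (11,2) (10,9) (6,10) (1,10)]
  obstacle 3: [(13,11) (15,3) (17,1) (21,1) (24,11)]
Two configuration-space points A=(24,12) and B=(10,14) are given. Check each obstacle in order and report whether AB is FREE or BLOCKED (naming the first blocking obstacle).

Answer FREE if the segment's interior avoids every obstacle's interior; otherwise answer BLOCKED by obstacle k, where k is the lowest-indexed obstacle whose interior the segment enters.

Obstacle 1 [(1,22) (7,13) (11,24)]:
  edge (1,22)–(7,13): clear
  edge (7,13)–(11,24): clear
  edge (11,24)–(1,22): clear
  midpoint (17,13) outside
  → clear
Obstacle 2 [(0,0) (11,2) (10,9) (6,10) (1,10)]:
  edge (0,0)–(11,2): clear
  edge (11,2)–(10,9): clear
  edge (10,9)–(6,10): clear
  edge (6,10)–(1,10): clear
  edge (1,10)–(0,0): clear
  midpoint (17,13) outside
  → clear
Obstacle 3 [(13,11) (15,3) (17,1) (21,1) (24,11)]:
  edge (13,11)–(15,3): clear
  edge (15,3)–(17,1): clear
  edge (17,1)–(21,1): clear
  edge (21,1)–(24,11): clear
  edge (24,11)–(13,11): clear
  midpoint (17,13) outside
  → clear

FREE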